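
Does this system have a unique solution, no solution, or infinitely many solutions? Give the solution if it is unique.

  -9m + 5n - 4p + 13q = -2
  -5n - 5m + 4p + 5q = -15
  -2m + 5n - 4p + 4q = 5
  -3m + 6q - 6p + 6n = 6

no solution

Row-reduce:
R1 ← R1 / (-9).
R2 ← R2 + 5·R1.
R3 ← R3 + 2·R1.
R4 ← R4 + 3·R1.
R2 ← R2 / (-70/9).
R1 ← R1 + 5/9·R2.
R3 ← R3 − 35/9·R2.
R4 ← R4 − 13/3·R2.
Swap R3 and R4.
R3 ← R3 / (-6/5).
R2 ← R2 + 4/5·R3.
Row 4 reduces to 0 = -3/2, a contradiction. The system is inconsistent.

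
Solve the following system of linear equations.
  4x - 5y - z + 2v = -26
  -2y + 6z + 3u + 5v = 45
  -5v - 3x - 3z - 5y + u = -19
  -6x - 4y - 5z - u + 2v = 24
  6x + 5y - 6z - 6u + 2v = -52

Row-reduce the augmented matrix:
R1 ← R1 / (4).
R3 ← R3 + 3·R1.
R4 ← R4 + 6·R1.
R5 ← R5 − 6·R1.
R2 ← R2 / (-2).
R1 ← R1 + 5/4·R2.
R3 ← R3 + 35/4·R2.
R4 ← R4 + 23/2·R2.
R5 ← R5 − 25/2·R2.
R3 ← R3 / (-30).
R1 ← R1 + 4·R3.
R2 ← R2 + 3·R3.
R4 ← R4 + 41·R3.
R5 ← R5 − 33·R3.
R4 ← R4 / (-403/240).
R1 ← R1 + 31/120·R4.
R2 ← R2 + 23/80·R4.
R3 ← R3 − 97/240·R4.
R5 ← R5 + 47/80·R4.
R5 ← R5 / (-599/403).
R1 ← R1 + 12/13·R5.
R2 ← R2 + 739/403·R5.
R3 ← R3 − 1401/403·R5.
R4 ← R4 + 2623/403·R5.
Reading off the reduced rows gives x = -6, y = 2, z = 2, u = 4, v = 5.

x = -6, y = 2, z = 2, u = 4, v = 5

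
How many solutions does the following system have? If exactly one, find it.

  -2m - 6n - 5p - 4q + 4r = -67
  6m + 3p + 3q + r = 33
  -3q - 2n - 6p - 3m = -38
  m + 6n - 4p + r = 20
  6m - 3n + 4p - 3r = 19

Row-reduce the augmented matrix:
R1 ← R1 / (-2).
R2 ← R2 − 6·R1.
R3 ← R3 + 3·R1.
R4 ← R4 − 1·R1.
R5 ← R5 − 6·R1.
R2 ← R2 / (-18).
R1 ← R1 − 3·R2.
R3 ← R3 − 7·R2.
R4 ← R4 − 3·R2.
R5 ← R5 + 21·R2.
R3 ← R3 / (-19/6).
R1 ← R1 − 1/2·R3.
R2 ← R2 − 2/3·R3.
R4 ← R4 + 17/2·R3.
R5 ← R5 − 3·R3.
R4 ← R4 / (-41/19).
R1 ← R1 − 8/19·R4.
R2 ← R2 − 15/38·R4.
R3 ← R3 − 3/19·R4.
R5 ← R5 + 75/38·R4.
R5 ← R5 / (-1735/123).
R1 ← R1 − 187/123·R5.
R2 ← R2 − 20/41·R5.
R3 ← R3 − 106/123·R5.
R4 ← R4 + 439/123·R5.
Reading off the reduced rows gives m = 3, n = 4, p = 1, q = 5, r = -3.

m = 3, n = 4, p = 1, q = 5, r = -3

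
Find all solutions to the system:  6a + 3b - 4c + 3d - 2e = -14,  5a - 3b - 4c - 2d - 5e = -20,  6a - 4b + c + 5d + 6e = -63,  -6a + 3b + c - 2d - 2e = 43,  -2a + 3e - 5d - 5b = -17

Row-reduce the augmented matrix:
R1 ← R1 / (6).
R2 ← R2 − 5·R1.
R3 ← R3 − 6·R1.
R4 ← R4 + 6·R1.
R5 ← R5 + 2·R1.
R2 ← R2 / (-11/2).
R1 ← R1 − 1/2·R2.
R3 ← R3 + 7·R2.
R4 ← R4 − 6·R2.
R5 ← R5 + 4·R2.
R3 ← R3 / (193/33).
R1 ← R1 + 8/11·R3.
R2 ← R2 − 4/33·R3.
R4 ← R4 + 41/11·R3.
R5 ← R5 + 28/33·R3.
R4 ← R4 / (196/193).
R1 ← R1 − 203/193·R4.
R2 ← R2 − 127/193·R4.
R3 ← R3 − 255/193·R4.
R5 ← R5 − 76/193·R4.
R5 ← R5 / (317/49).
R1 ← R1 − 5/7·R5.
R2 ← R2 − 12/49·R5.
R3 ← R3 − 92/49·R5.
R4 ← R4 − 8/49·R5.
Reading off the reduced rows gives a = -1, b = 6, c = 5, d = -4, e = -3.

a = -1, b = 6, c = 5, d = -4, e = -3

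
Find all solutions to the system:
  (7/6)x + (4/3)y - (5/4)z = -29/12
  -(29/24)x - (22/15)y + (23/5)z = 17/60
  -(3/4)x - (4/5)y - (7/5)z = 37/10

Row-reduce:
R1 ← R1 / (7/6).
R2 ← R2 + 29/24·R1.
R3 ← R3 + 3/4·R1.
R2 ← R2 / (-3/35).
R1 ← R1 − 8/7·R2.
R3 ← R3 − 2/35·R2.
Row 3 reduces to 0 = 2/3, a contradiction. The system is inconsistent.

no solution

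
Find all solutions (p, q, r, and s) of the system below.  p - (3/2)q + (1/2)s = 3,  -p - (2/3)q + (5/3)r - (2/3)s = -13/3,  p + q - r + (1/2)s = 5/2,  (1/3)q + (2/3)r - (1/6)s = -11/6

infinitely many solutions

Row-reduce:
R2 ← R2 + 1·R1.
R3 ← R3 − 1·R1.
R2 ← R2 / (-13/6).
R1 ← R1 + 3/2·R2.
R3 ← R3 − 5/2·R2.
R4 ← R4 − 1/3·R2.
R3 ← R3 / (12/13).
R1 ← R1 + 15/13·R3.
R2 ← R2 + 10/13·R3.
R4 ← R4 − 12/13·R3.
Rank is 3 with 4 unknowns, leaving s free.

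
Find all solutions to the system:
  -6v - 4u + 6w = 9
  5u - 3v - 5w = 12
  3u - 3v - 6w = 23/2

u = 1/2, v = -7/3, w = -1/2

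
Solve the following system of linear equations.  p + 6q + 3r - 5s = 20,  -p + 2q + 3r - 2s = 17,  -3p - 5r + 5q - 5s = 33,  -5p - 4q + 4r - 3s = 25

Row-reduce the augmented matrix:
R2 ← R2 + 1·R1.
R3 ← R3 + 3·R1.
R4 ← R4 + 5·R1.
R2 ← R2 / (8).
R1 ← R1 − 6·R2.
R3 ← R3 − 23·R2.
R4 ← R4 − 26·R2.
R3 ← R3 / (-53/4).
R1 ← R1 + 3/2·R3.
R2 ← R2 − 3/4·R3.
R4 ← R4 + 1/2·R3.
R4 ← R4 / (-557/106).
R1 ← R1 − 25/106·R4.
R2 ← R2 + 46/53·R4.
R3 ← R3 + 1/106·R4.
Reading off the reduced rows gives p = -6, q = 3, r = 1, s = -1.

p = -6, q = 3, r = 1, s = -1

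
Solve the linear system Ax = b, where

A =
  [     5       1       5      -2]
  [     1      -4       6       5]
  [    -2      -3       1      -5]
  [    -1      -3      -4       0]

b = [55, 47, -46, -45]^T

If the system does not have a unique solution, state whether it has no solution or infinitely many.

x_1 = 6, x_2 = 5, x_3 = 6, x_4 = 5

Row-reduce the augmented matrix:
R1 ← R1 / (5).
R2 ← R2 − 1·R1.
R3 ← R3 + 2·R1.
R4 ← R4 + 1·R1.
R2 ← R2 / (-21/5).
R1 ← R1 − 1/5·R2.
R3 ← R3 + 13/5·R2.
R4 ← R4 + 14/5·R2.
R3 ← R3 / (-2/21).
R1 ← R1 − 26/21·R3.
R2 ← R2 + 25/21·R3.
R4 ← R4 + 19/3·R3.
R4 ← R4 / (604).
R1 ← R1 + 119·R4.
R2 ← R2 − 113·R4.
R3 ← R3 − 96·R4.
Reading off the reduced rows gives x_1 = 6, x_2 = 5, x_3 = 6, x_4 = 5.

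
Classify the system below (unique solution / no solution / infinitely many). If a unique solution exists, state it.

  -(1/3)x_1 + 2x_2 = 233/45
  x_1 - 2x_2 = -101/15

x_1 = -7/3, x_2 = 11/5

From equation 2: x_1 = -101/15 + 2·x_2.
Substitute into equation 1 and solve: x_2 = 11/5.
Then x_1 = -7/3.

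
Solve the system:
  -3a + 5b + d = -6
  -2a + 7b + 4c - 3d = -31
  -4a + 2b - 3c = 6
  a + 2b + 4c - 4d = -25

Row-reduce:
R1 ← R1 / (-3).
R2 ← R2 + 2·R1.
R3 ← R3 + 4·R1.
R4 ← R4 − 1·R1.
R2 ← R2 / (11/3).
R1 ← R1 + 5/3·R2.
R3 ← R3 + 14/3·R2.
R4 ← R4 − 11/3·R2.
R3 ← R3 / (23/11).
R1 ← R1 − 20/11·R3.
R2 ← R2 − 12/11·R3.
Rank is 3 with 4 unknowns, leaving d free.

infinitely many solutions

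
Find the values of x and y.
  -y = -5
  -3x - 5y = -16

x = -3, y = 5

Row-reduce the augmented matrix:
Swap R1 and R2.
R1 ← R1 / (-3).
R2 ← R2 / (-1).
R1 ← R1 − 5/3·R2.
Reading off the reduced rows gives x = -3, y = 5.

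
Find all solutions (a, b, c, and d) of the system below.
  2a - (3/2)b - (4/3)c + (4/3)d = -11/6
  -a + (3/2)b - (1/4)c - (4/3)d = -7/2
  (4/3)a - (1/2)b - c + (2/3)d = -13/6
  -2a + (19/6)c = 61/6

Row-reduce:
R1 ← R1 / (2).
R2 ← R2 + 1·R1.
R3 ← R3 − 4/3·R1.
R4 ← R4 + 2·R1.
R2 ← R2 / (3/4).
R1 ← R1 + 3/4·R2.
R3 ← R3 − 1/2·R2.
R4 ← R4 + 3/2·R2.
R3 ← R3 / (1/2).
R1 ← R1 + 19/12·R3.
R2 ← R2 + 11/9·R3.
Row 4 reduces to 0 = -1/2, a contradiction. The system is inconsistent.

no solution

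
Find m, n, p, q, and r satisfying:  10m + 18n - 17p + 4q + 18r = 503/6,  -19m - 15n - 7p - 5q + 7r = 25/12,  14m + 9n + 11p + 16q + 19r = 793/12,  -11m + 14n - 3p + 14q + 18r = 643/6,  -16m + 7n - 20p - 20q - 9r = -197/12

m = -1, n = 7/4, p = -1, q = 7/3, r = 2

Row-reduce the augmented matrix:
R1 ← R1 / (10).
R2 ← R2 + 19·R1.
R3 ← R3 − 14·R1.
R4 ← R4 + 11·R1.
R5 ← R5 + 16·R1.
R2 ← R2 / (96/5).
R1 ← R1 − 9/5·R2.
R3 ← R3 + 81/5·R2.
R4 ← R4 − 169/5·R2.
R5 ← R5 − 179/5·R2.
R3 ← R3 / (105/64).
R1 ← R1 − 127/64·R3.
R2 ← R2 + 131/64·R3.
R4 ← R4 − 3039/64·R3.
R5 ← R5 − 1669/64·R3.
R4 ← R4 / (-36821/105).
R1 ← R1 + 1583/105·R4.
R2 ← R2 − 1664/105·R4.
R3 ← R3 − 806/105·R4.
R5 ← R5 + 7652/35·R4.
R5 ← R5 / (957934/36821).
R1 ← R1 − 15612/36821·R5.
R2 ← R2 + 42253/36821·R5.
R3 ← R3 + 53260/36821·R5.
R4 ← R4 − 90448/36821·R5.
Reading off the reduced rows gives m = -1, n = 7/4, p = -1, q = 7/3, r = 2.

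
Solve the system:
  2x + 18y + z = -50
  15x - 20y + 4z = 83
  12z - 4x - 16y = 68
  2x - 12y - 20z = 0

Row-reduce:
R1 ← R1 / (2).
R2 ← R2 − 15·R1.
R3 ← R3 + 4·R1.
R4 ← R4 − 2·R1.
R2 ← R2 / (-155).
R1 ← R1 − 9·R2.
R3 ← R3 − 20·R2.
R4 ← R4 + 30·R2.
R3 ← R3 / (420/31).
R1 ← R1 − 46/155·R3.
R2 ← R2 − 7/310·R3.
R4 ← R4 + 630/31·R3.
Row 4 reduces to 0 = 2, a contradiction. The system is inconsistent.

no solution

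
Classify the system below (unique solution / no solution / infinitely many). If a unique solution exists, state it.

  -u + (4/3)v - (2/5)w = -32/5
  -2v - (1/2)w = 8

Row-reduce:
R1 ← R1 / (-1).
R2 ← R2 / (-2).
R1 ← R1 + 4/3·R2.
Rank is 2 with 3 unknowns, leaving w free.

infinitely many solutions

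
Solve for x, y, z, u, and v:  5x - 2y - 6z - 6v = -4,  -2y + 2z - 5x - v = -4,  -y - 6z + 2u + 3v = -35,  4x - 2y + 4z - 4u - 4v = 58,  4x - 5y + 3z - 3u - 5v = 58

Row-reduce the augmented matrix:
R1 ← R1 / (5).
R2 ← R2 + 5·R1.
R4 ← R4 − 4·R1.
R5 ← R5 − 4·R1.
R2 ← R2 / (-4).
R1 ← R1 + 2/5·R2.
R3 ← R3 + 1·R2.
R4 ← R4 + 2/5·R2.
R5 ← R5 + 17/5·R2.
R3 ← R3 / (-5).
R1 ← R1 + 4/5·R3.
R2 ← R2 − 1·R3.
R4 ← R4 − 46/5·R3.
R5 ← R5 − 56/5·R3.
R4 ← R4 / (-8/25).
R1 ← R1 + 8/25·R4.
R2 ← R2 − 2/5·R4.
R3 ← R3 + 2/5·R4.
R5 ← R5 − 37/25·R4.
R5 ← R5 / (255/4).
R1 ← R1 + 23/2·R5.
R2 ← R2 − 31/2·R5.
R3 ← R3 + 55/4·R5.
R4 ← R4 + 32·R5.
Reading off the reduced rows gives x = 4, y = -3, z = 5, u = -4, v = 0.

x = 4, y = -3, z = 5, u = -4, v = 0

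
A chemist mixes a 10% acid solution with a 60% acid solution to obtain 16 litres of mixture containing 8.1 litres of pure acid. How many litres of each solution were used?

litres of solution A: 3, litres of solution B: 13

Let a = litres of solution A, b = litres of solution B.
  a + b = 16
  (1/10)a + (3/5)b = 81/10
From equation 1: a = 16 − b.
Substitute into equation 2 and solve: b = 13.
Then a = 3.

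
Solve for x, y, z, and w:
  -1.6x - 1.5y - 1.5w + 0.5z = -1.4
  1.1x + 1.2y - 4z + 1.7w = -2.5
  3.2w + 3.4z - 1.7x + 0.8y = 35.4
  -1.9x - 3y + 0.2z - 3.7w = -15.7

Row-reduce the augmented matrix:
R1 ← R1 / (-8/5).
R2 ← R2 − 11/10·R1.
R3 ← R3 + 17/10·R1.
R4 ← R4 + 19/10·R1.
R2 ← R2 / (27/160).
R1 ← R1 − 15/16·R2.
R3 ← R3 − 383/160·R2.
R4 ← R4 + 39/32·R2.
R3 ← R3 / (821/15).
R1 ← R1 − 20·R3.
R2 ← R2 + 65/3·R3.
R4 ← R4 + 134/5·R3.
R4 ← R4 / (2518/4105).
R1 ← R1 + 7855/7389·R4.
R2 ← R2 − 3457/1642·R4.
R3 ← R3 + 1267/14778·R4.
Reading off the reduced rows gives x = -6, y = 3, z = 2, w = 5.

x = -6, y = 3, z = 2, w = 5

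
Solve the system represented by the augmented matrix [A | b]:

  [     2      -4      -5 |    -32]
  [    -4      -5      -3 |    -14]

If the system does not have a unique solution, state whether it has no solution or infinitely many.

infinitely many solutions

Row-reduce:
R1 ← R1 / (2).
R2 ← R2 + 4·R1.
R2 ← R2 / (-13).
R1 ← R1 + 2·R2.
Rank is 2 with 3 unknowns, leaving x_3 free.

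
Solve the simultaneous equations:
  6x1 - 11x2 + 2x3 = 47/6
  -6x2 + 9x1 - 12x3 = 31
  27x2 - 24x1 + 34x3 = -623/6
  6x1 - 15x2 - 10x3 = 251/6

Row-reduce the augmented matrix:
R1 ← R1 / (6).
R2 ← R2 − 9·R1.
R3 ← R3 + 24·R1.
R4 ← R4 − 6·R1.
R2 ← R2 / (21/2).
R1 ← R1 + 11/6·R2.
R3 ← R3 + 17·R2.
R4 ← R4 + 4·R2.
R3 ← R3 / (124/7).
R1 ← R1 + 16/7·R3.
R2 ← R2 + 10/7·R3.
R4 ← R4 + 124/7·R3.
R4 reduces to 0 = 0, so the extra equation is consistent.
Reading off the reduced rows gives x1 = -2/3, x2 = -3/2, x3 = -7/3.

x1 = -2/3, x2 = -3/2, x3 = -7/3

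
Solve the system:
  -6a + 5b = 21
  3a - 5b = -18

a = -1, b = 3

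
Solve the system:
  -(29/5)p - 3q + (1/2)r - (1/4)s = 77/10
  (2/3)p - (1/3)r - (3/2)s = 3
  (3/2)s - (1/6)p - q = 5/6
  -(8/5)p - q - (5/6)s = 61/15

infinitely many solutions

Row-reduce:
R1 ← R1 / (-29/5).
R2 ← R2 − 2/3·R1.
R3 ← R3 + 1/6·R1.
R4 ← R4 + 8/5·R1.
R2 ← R2 / (-10/29).
R1 ← R1 − 15/29·R2.
R3 ← R3 + 53/58·R2.
R4 ← R4 + 5/29·R2.
R3 ← R3 / (43/60).
R1 ← R1 + 1/2·R3.
R2 ← R2 − 4/5·R3.
Rank is 3 with 4 unknowns, leaving s free.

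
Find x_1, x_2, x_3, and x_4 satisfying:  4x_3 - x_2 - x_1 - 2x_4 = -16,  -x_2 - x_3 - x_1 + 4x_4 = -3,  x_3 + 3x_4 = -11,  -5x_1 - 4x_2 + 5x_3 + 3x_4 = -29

Row-reduce the augmented matrix:
R1 ← R1 / (-1).
R2 ← R2 + 1·R1.
R4 ← R4 + 5·R1.
Swap R2 and R4.
R1 ← R1 − 1·R2.
R1 ← R1 − 11·R3.
R2 ← R2 + 15·R3.
R4 ← R4 + 5·R3.
R4 ← R4 / (21).
R1 ← R1 + 44·R4.
R2 ← R2 − 58·R4.
R3 ← R3 − 3·R4.
Reading off the reduced rows gives x_1 = -2, x_2 = 2, x_3 = -5, x_4 = -2.

x_1 = -2, x_2 = 2, x_3 = -5, x_4 = -2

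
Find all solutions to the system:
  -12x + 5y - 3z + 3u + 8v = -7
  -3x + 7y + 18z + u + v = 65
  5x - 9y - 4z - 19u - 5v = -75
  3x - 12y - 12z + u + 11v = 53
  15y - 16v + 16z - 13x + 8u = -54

x = 2, y = -4, z = 5, u = 4, v = 5

Row-reduce the augmented matrix:
R1 ← R1 / (-12).
R2 ← R2 + 3·R1.
R3 ← R3 − 5·R1.
R4 ← R4 − 3·R1.
R5 ← R5 + 13·R1.
R2 ← R2 / (23/4).
R1 ← R1 + 5/12·R2.
R3 ← R3 + 83/12·R2.
R4 ← R4 + 43/4·R2.
R5 ← R5 − 115/12·R2.
R3 ← R3 / (398/23).
R1 ← R1 − 37/23·R3.
R2 ← R2 − 75/23·R3.
R4 ← R4 − 513/23·R3.
R5 ← R5 + 12·R3.
R4 ← R4 / (4917/199).
R1 ← R1 − 830/597·R4.
R2 ← R2 − 663/199·R4.
R3 ← R3 + 602/597·R4.
R5 ← R5 + 4637/597·R4.
R5 ← R5 / (-299864/14751).
R1 ← R1 + 19276/14751·R5.
R2 ← R2 + 2676/1639·R5.
R3 ← R3 − 6481/14751·R5.
R4 ← R4 − 2951/4917·R5.
Reading off the reduced rows gives x = 2, y = -4, z = 5, u = 4, v = 5.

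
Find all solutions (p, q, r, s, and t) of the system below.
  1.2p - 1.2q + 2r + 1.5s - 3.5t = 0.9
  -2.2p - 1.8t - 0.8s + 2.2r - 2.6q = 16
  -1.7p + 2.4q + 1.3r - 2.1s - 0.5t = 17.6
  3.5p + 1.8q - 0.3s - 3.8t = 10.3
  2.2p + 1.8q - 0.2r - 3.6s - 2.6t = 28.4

Row-reduce the augmented matrix:
R1 ← R1 / (6/5).
R2 ← R2 + 11/5·R1.
R3 ← R3 + 17/10·R1.
R4 ← R4 − 7/2·R1.
R5 ← R5 − 11/5·R1.
R2 ← R2 / (-24/5).
R1 ← R1 + 1·R2.
R3 ← R3 − 7/10·R2.
R4 ← R4 − 53/10·R2.
R5 ← R5 − 4·R2.
R3 ← R3 / (449/90).
R1 ← R1 − 4/9·R3.
R2 ← R2 + 11/9·R3.
R4 ← R4 − 29/45·R3.
R5 ← R5 − 46/45·R3.
R4 ← R4 / (-73617/28736).
R1 ← R1 − 11727/14368·R4.
R2 ← R2 + 1187/3592·R4.
R3 ← R3 − 891/14368·R4.
R5 ← R5 + 171999/35920·R4.
R5 ← R5 / (1046562/613475).
R1 ← R1 + 145603/122695·R5.
R2 ← R2 − 38497/122695·R5.
R3 ← R3 + 169069/122695·R5.
R4 ← R4 − 86417/122695·R5.
Reading off the reduced rows gives p = -3, q = 0, r = -2, s = -6, t = -5.

p = -3, q = 0, r = -2, s = -6, t = -5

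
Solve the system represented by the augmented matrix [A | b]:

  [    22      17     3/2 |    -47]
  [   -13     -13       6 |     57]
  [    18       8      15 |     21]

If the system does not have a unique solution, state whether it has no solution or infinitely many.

no solution

Row-reduce:
R1 ← R1 / (22).
R2 ← R2 + 13·R1.
R3 ← R3 − 18·R1.
R2 ← R2 / (-65/22).
R1 ← R1 − 17/22·R2.
R3 ← R3 + 65/11·R2.
Row 3 reduces to 0 = 1, a contradiction. The system is inconsistent.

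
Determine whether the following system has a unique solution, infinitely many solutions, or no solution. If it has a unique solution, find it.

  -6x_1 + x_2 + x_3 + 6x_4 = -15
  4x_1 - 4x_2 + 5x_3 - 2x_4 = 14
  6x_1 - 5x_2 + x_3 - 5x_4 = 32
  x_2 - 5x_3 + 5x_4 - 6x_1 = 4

Row-reduce the augmented matrix:
R1 ← R1 / (-6).
R2 ← R2 − 4·R1.
R3 ← R3 − 6·R1.
R4 ← R4 + 6·R1.
R2 ← R2 / (-10/3).
R1 ← R1 + 1/6·R2.
R3 ← R3 + 4·R2.
R3 ← R3 / (-24/5).
R1 ← R1 + 9/20·R3.
R2 ← R2 + 17/10·R3.
R4 ← R4 + 6·R3.
R4 ← R4 / (3/4).
R1 ← R1 + 31/32·R4.
R2 ← R2 + 5/48·R4.
R3 ← R3 − 7/24·R4.
Reading off the reduced rows gives x_1 = 6, x_2 = -5, x_3 = -4, x_4 = 5.

x_1 = 6, x_2 = -5, x_3 = -4, x_4 = 5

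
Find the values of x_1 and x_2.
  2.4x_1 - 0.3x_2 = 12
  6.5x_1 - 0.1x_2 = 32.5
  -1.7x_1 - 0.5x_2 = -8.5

Row-reduce the augmented matrix:
R1 ← R1 / (12/5).
R2 ← R2 − 13/2·R1.
R3 ← R3 + 17/10·R1.
R2 ← R2 / (57/80).
R1 ← R1 + 1/8·R2.
R3 ← R3 + 57/80·R2.
R3 reduces to 0 = 0, so the extra equation is consistent.
Reading off the reduced rows gives x_1 = 5, x_2 = 0.

x_1 = 5, x_2 = 0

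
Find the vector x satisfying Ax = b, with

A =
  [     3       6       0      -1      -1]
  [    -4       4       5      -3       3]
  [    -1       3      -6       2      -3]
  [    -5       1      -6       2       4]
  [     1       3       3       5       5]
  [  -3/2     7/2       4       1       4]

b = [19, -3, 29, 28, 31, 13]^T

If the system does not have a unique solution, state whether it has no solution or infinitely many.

Row-reduce:
R1 ← R1 / (3).
R2 ← R2 + 4·R1.
R3 ← R3 + 1·R1.
R4 ← R4 + 5·R1.
R5 ← R5 − 1·R1.
R6 ← R6 + 3/2·R1.
R2 ← R2 / (12).
R1 ← R1 − 2·R2.
R3 ← R3 − 5·R2.
R4 ← R4 − 11·R2.
R5 ← R5 − 1·R2.
R6 ← R6 − 13/2·R2.
R3 ← R3 / (-97/12).
R1 ← R1 + 5/6·R3.
R2 ← R2 − 5/12·R3.
R4 ← R4 + 127/12·R3.
R5 ← R5 − 31/12·R3.
R6 ← R6 − 31/24·R3.
R4 ← R4 / (-70/291).
R1 ← R1 − 3/97·R4.
R2 ← R2 + 53/291·R4.
R3 ← R3 + 125/291·R4.
R5 ← R5 − 660/97·R4.
R6 ← R6 − 330/97·R4.
R5 ← R5 / (1231/7).
R1 ← R1 − 41/70·R5.
R2 ← R2 + 327/70·R5.
R3 ← R3 + 145/14·R5.
R4 ← R4 + 1769/70·R5.
R6 ← R6 − 1231/14·R5.
Row 6 reduces to 0 = -1, a contradiction. The system is inconsistent.

no solution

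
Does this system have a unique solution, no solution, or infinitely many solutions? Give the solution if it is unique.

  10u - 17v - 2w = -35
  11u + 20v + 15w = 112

infinitely many solutions

Row-reduce:
R1 ← R1 / (10).
R2 ← R2 − 11·R1.
R2 ← R2 / (387/10).
R1 ← R1 + 17/10·R2.
Rank is 2 with 3 unknowns, leaving w free.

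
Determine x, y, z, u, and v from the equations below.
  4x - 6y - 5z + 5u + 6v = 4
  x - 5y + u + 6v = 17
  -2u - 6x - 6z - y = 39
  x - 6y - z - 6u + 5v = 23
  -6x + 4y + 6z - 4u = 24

x = -5, y = -1, z = -1, u = -1, v = 3

Row-reduce the augmented matrix:
R1 ← R1 / (4).
R2 ← R2 − 1·R1.
R3 ← R3 + 6·R1.
R4 ← R4 − 1·R1.
R5 ← R5 + 6·R1.
R2 ← R2 / (-7/2).
R1 ← R1 + 3/2·R2.
R3 ← R3 + 10·R2.
R4 ← R4 + 9/2·R2.
R5 ← R5 + 5·R2.
R3 ← R3 / (-239/14).
R1 ← R1 + 25/14·R3.
R2 ← R2 + 5/14·R3.
R4 ← R4 + 19/14·R3.
R5 ← R5 + 23/7·R3.
R4 ← R4 / (-1774/239).
R1 ← R1 − 169/239·R4.
R2 ← R2 + 14/239·R4.
R3 ← R3 + 87/239·R4.
R5 ← R5 − 636/239·R4.
R5 ← R5 / (2310/887).
R1 ← R1 + 379/1774·R5.
R2 ← R2 + 1055/887·R5.
R3 ← R3 − 573/1774·R5.
R4 ← R4 − 473/1774·R5.
Reading off the reduced rows gives x = -5, y = -1, z = -1, u = -1, v = 3.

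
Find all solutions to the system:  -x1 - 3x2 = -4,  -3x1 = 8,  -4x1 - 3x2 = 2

Row-reduce:
R1 ← R1 / (-1).
R2 ← R2 + 3·R1.
R3 ← R3 + 4·R1.
R2 ← R2 / (9).
R1 ← R1 − 3·R2.
R3 ← R3 − 9·R2.
Row 3 reduces to 0 = -2, a contradiction. The system is inconsistent.

no solution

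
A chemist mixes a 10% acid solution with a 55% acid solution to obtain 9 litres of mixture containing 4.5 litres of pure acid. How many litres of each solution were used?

Let a = litres of solution A, b = litres of solution B.
  a + b = 9
  (1/10)a + (11/20)b = 9/2
Row-reduce the augmented matrix:
R2 ← R2 − 1/10·R1.
R2 ← R2 / (9/20).
R1 ← R1 − 1·R2.
Reading off the reduced rows gives a = 1, b = 8.

litres of solution A: 1, litres of solution B: 8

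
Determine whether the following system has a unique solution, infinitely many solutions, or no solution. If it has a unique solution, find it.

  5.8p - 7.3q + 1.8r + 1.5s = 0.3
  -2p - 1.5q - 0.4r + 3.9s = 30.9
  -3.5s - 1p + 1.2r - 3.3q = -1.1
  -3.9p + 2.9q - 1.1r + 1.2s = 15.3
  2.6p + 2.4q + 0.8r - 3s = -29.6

p = -5, q = -2, r = 4, s = 5

Row-reduce the augmented matrix:
R1 ← R1 / (29/5).
R2 ← R2 + 2·R1.
R3 ← R3 + 1·R1.
R4 ← R4 + 39/10·R1.
R5 ← R5 − 13/5·R1.
R2 ← R2 / (-233/58).
R1 ← R1 + 73/58·R2.
R3 ← R3 + 661/145·R2.
R4 ← R4 + 233/116·R2.
R5 ← R5 − 329/58·R2.
R3 ← R3 / (7339/5825).
R1 ← R1 − 281/1165·R3.
R2 ← R2 + 64/1165·R3.
R5 ← R5 − 71/233·R3.
Swap R4 and R5.
R4 ← R4 / (167369/36695).
R1 ← R1 − 3338/7339·R4.
R2 ← R2 + 10711/7339·R4.
R3 ← R3 + 48079/7339·R4.
R5 reduces to 0 = 0, so the extra equation is consistent.
Reading off the reduced rows gives p = -5, q = -2, r = 4, s = 5.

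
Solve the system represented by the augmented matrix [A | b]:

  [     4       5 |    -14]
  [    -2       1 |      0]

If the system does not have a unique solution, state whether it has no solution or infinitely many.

From equation 2: x_2 = 0 + 2·x_1.
Substitute into equation 1 and solve: x_1 = -1.
Then x_2 = -2.

x_1 = -1, x_2 = -2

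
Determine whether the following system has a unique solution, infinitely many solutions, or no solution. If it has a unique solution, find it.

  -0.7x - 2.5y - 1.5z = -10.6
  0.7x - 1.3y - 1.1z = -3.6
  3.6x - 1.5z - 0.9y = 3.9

x = 3, y = 1, z = 4

Row-reduce the augmented matrix:
R1 ← R1 / (-7/10).
R2 ← R2 − 7/10·R1.
R3 ← R3 − 18/5·R1.
R2 ← R2 / (-19/5).
R1 ← R1 − 25/7·R2.
R3 ← R3 + 963/70·R2.
R3 ← R3 / (132/665).
R1 ← R1 + 40/133·R3.
R2 ← R2 − 13/19·R3.
Reading off the reduced rows gives x = 3, y = 1, z = 4.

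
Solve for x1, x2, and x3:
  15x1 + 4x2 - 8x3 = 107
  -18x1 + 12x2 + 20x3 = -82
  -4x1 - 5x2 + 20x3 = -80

Row-reduce the augmented matrix:
R1 ← R1 / (15).
R2 ← R2 + 18·R1.
R3 ← R3 + 4·R1.
R2 ← R2 / (84/5).
R1 ← R1 − 4/15·R2.
R3 ← R3 + 59/15·R2.
R3 ← R3 / (1279/63).
R1 ← R1 + 44/63·R3.
R2 ← R2 − 13/21·R3.
Reading off the reduced rows gives x1 = 5, x2 = 4, x3 = -2.

x1 = 5, x2 = 4, x3 = -2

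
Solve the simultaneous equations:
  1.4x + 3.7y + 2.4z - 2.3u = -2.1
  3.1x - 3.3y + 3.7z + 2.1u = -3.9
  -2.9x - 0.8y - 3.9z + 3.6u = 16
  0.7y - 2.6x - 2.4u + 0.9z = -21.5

Row-reduce the augmented matrix:
R1 ← R1 / (7/5).
R2 ← R2 − 31/10·R1.
R3 ← R3 + 29/10·R1.
R4 ← R4 + 13/5·R1.
R2 ← R2 / (-1609/140).
R1 ← R1 − 37/14·R2.
R3 ← R3 − 961/140·R2.
R4 ← R4 − 53/7·R2.
R3 ← R3 / (863/8045).
R1 ← R1 − 2161/1609·R3.
R2 ← R2 − 226/1609·R3.
R4 ← R4 − 13817/3218·R3.
R4 ← R4 / (-549234/4315).
R1 ← R1 + 33829/863·R4.
R2 ← R2 + 4079/863·R4.
R3 ← R3 − 25195/863·R4.
Reading off the reduced rows gives x = 4, y = 3, z = -4, u = 4.

x = 4, y = 3, z = -4, u = 4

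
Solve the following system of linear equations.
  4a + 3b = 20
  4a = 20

a = 5, b = 0

Row-reduce the augmented matrix:
R1 ← R1 / (4).
R2 ← R2 − 4·R1.
R2 ← R2 / (-3).
R1 ← R1 − 3/4·R2.
Reading off the reduced rows gives a = 5, b = 0.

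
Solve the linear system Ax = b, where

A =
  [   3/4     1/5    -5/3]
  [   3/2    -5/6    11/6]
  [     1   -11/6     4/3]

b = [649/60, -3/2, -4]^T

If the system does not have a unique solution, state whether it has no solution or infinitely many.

Row-reduce the augmented matrix:
R1 ← R1 / (3/4).
R2 ← R2 − 3/2·R1.
R3 ← R3 − 1·R1.
R2 ← R2 / (-37/30).
R1 ← R1 − 4/15·R2.
R3 ← R3 + 21/10·R2.
R3 ← R3 / (-3491/666).
R1 ← R1 + 368/333·R3.
R2 ← R2 + 155/37·R3.
Reading off the reduced rows gives x_1 = 5, x_2 = 2, x_3 = -4.

x_1 = 5, x_2 = 2, x_3 = -4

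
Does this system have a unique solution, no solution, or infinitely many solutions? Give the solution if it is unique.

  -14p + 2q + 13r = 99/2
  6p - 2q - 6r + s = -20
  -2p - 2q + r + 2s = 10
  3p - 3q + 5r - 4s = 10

no solution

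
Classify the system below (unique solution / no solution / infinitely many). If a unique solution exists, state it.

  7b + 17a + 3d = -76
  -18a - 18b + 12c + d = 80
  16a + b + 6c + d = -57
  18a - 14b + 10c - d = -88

a = -5, b = 3, c = 4, d = -4

Row-reduce the augmented matrix:
R1 ← R1 / (17).
R2 ← R2 + 18·R1.
R3 ← R3 − 16·R1.
R4 ← R4 − 18·R1.
R2 ← R2 / (-180/17).
R1 ← R1 − 7/17·R2.
R3 ← R3 + 95/17·R2.
R4 ← R4 + 364/17·R2.
R3 ← R3 / (-1/3).
R1 ← R1 − 7/15·R3.
R2 ← R2 + 17/15·R3.
R4 ← R4 + 214/15·R3.
R4 ← R4 / (4793/30).
R1 ← R1 + 53/10·R4.
R2 ← R2 − 133/10·R4.
R3 ← R3 − 145/12·R4.
Reading off the reduced rows gives a = -5, b = 3, c = 4, d = -4.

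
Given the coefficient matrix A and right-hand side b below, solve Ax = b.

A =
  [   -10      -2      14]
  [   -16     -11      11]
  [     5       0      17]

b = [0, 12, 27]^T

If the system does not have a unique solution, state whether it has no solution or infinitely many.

Row-reduce the augmented matrix:
R1 ← R1 / (-10).
R2 ← R2 + 16·R1.
R3 ← R3 − 5·R1.
R2 ← R2 / (-39/5).
R1 ← R1 − 1/5·R2.
R3 ← R3 + 1·R2.
R3 ← R3 / (331/13).
R1 ← R1 + 22/13·R3.
R2 ← R2 − 19/13·R3.
Reading off the reduced rows gives x_1 = 2, x_2 = -3, x_3 = 1.

x_1 = 2, x_2 = -3, x_3 = 1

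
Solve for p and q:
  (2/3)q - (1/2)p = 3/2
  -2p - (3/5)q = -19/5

p = 1, q = 3

Row-reduce the augmented matrix:
R1 ← R1 / (-1/2).
R2 ← R2 + 2·R1.
R2 ← R2 / (-49/15).
R1 ← R1 + 4/3·R2.
Reading off the reduced rows gives p = 1, q = 3.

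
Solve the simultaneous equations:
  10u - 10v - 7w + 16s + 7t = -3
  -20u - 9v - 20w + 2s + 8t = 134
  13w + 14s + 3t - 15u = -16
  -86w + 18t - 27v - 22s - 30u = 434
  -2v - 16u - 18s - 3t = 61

infinitely many solutions

Row-reduce:
R1 ← R1 / (10).
R2 ← R2 + 20·R1.
R3 ← R3 + 15·R1.
R4 ← R4 + 30·R1.
R5 ← R5 + 16·R1.
R2 ← R2 / (-29).
R1 ← R1 + 1·R2.
R3 ← R3 + 15·R2.
R4 ← R4 + 57·R2.
R5 ← R5 + 18·R2.
R3 ← R3 / (1165/58).
R1 ← R1 − 137/290·R3.
R2 ← R2 − 34/29·R3.
R4 ← R4 + 1165/29·R3.
R5 ← R5 − 1436/145·R3.
Swap R4 and R5.
R4 ← R4 / (-137286/5825).
R1 ← R1 + 306/5825·R4.
R2 ← R2 + 2754/1165·R4.
R3 ← R3 − 1184/1165·R4.
Rank is 4 with 5 unknowns, leaving t free.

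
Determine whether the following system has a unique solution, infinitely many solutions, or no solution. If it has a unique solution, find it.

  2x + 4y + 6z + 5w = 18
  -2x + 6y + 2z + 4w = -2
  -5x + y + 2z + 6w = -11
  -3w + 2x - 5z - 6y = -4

Row-reduce the augmented matrix:
R1 ← R1 / (2).
R2 ← R2 + 2·R1.
R3 ← R3 + 5·R1.
R4 ← R4 − 2·R1.
R2 ← R2 / (10).
R1 ← R1 − 2·R2.
R3 ← R3 − 11·R2.
R4 ← R4 + 10·R2.
R3 ← R3 / (41/5).
R1 ← R1 − 7/5·R3.
R2 ← R2 − 4/5·R3.
R4 ← R4 + 3·R3.
R4 ← R4 / (170/41).
R1 ← R1 + 63/82·R4.
R2 ← R2 − 5/82·R4.
R3 ← R3 − 43/41·R4.
Reading off the reduced rows gives x = 3, y = 0, z = 2, w = 0.

x = 3, y = 0, z = 2, w = 0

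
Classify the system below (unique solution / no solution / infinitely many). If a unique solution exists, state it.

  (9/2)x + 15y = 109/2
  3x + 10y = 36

Row-reduce:
R1 ← R1 / (9/2).
R2 ← R2 − 3·R1.
Row 2 reduces to 0 = -1/3, a contradiction. The system is inconsistent.

no solution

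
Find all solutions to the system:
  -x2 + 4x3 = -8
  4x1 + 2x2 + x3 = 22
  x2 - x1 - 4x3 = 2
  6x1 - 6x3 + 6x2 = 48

Row-reduce the augmented matrix:
Swap R1 and R2.
R1 ← R1 / (4).
R3 ← R3 + 1·R1.
R4 ← R4 − 6·R1.
R2 ← R2 / (-1).
R1 ← R1 − 1/2·R2.
R3 ← R3 − 3/2·R2.
R4 ← R4 − 3·R2.
R3 ← R3 / (9/4).
R1 ← R1 − 9/4·R3.
R2 ← R2 + 4·R3.
R4 ← R4 − 9/2·R3.
R4 reduces to 0 = 0, so the extra equation is consistent.
Reading off the reduced rows gives x1 = 6, x2 = 0, x3 = -2.

x1 = 6, x2 = 0, x3 = -2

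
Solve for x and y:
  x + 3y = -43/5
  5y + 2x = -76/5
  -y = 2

Row-reduce the augmented matrix:
R2 ← R2 − 2·R1.
R2 ← R2 / (-1).
R1 ← R1 − 3·R2.
R3 ← R3 + 1·R2.
R3 reduces to 0 = 0, so the extra equation is consistent.
Reading off the reduced rows gives x = -13/5, y = -2.

x = -13/5, y = -2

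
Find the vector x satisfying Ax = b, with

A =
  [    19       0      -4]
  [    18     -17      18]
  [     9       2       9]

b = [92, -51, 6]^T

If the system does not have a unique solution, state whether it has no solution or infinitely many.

Row-reduce the augmented matrix:
R1 ← R1 / (19).
R2 ← R2 − 18·R1.
R3 ← R3 − 9·R1.
R2 ← R2 / (-17).
R3 ← R3 − 2·R2.
R3 ← R3 / (4347/323).
R1 ← R1 + 4/19·R3.
R2 ← R2 + 414/323·R3.
Reading off the reduced rows gives x_1 = 4, x_2 = 3, x_3 = -4.

x_1 = 4, x_2 = 3, x_3 = -4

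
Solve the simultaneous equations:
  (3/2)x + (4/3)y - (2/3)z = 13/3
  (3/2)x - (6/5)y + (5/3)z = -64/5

infinitely many solutions

Row-reduce:
R1 ← R1 / (3/2).
R2 ← R2 − 3/2·R1.
R2 ← R2 / (-38/15).
R1 ← R1 − 8/9·R2.
Rank is 2 with 3 unknowns, leaving z free.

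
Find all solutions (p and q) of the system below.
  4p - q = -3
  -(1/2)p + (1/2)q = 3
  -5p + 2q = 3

Row-reduce:
R1 ← R1 / (4).
R2 ← R2 + 1/2·R1.
R3 ← R3 + 5·R1.
R2 ← R2 / (3/8).
R1 ← R1 + 1/4·R2.
R3 ← R3 − 3/4·R2.
Row 3 reduces to 0 = -6, a contradiction. The system is inconsistent.

no solution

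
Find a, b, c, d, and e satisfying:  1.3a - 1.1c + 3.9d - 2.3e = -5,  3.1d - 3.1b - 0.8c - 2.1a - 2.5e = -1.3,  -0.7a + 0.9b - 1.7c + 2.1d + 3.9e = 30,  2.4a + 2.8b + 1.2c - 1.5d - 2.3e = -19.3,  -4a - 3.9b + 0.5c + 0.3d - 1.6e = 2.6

a = -4, b = 2, c = 5, d = 5, e = 6

Row-reduce the augmented matrix:
R1 ← R1 / (13/10).
R2 ← R2 + 21/10·R1.
R3 ← R3 + 7/10·R1.
R4 ← R4 − 12/5·R1.
R5 ← R5 + 4·R1.
R2 ← R2 / (-31/10).
R3 ← R3 − 9/10·R2.
R4 ← R4 − 14/5·R2.
R5 ← R5 + 39/10·R2.
R3 ← R3 / (-12253/4030).
R1 ← R1 + 11/13·R3.
R2 ← R2 − 335/403·R3.
R4 ← R4 − 28/31·R3.
R5 ← R5 − 144/403·R3.
R4 ← R4 / (45305/24506).
R1 ← R1 − 13131/12253·R4.
R2 ← R2 + 13942/12253·R4.
R3 ← R3 + 27924/12253·R4.
R5 ← R5 − 157881/122530·R4.
R5 ← R5 / (3674247/2265250).
R1 ← R1 + 6628/226525·R5.
R2 ← R2 − 31396/226525·R5.
R3 ← R3 + 78226/17425·R5.
R4 ← R4 + 418211/226525·R5.
Reading off the reduced rows gives a = -4, b = 2, c = 5, d = 5, e = 6.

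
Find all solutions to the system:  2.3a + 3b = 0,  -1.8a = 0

a = 0, b = 0

Row-reduce the augmented matrix:
R1 ← R1 / (23/10).
R2 ← R2 + 9/5·R1.
R2 ← R2 / (54/23).
R1 ← R1 − 30/23·R2.
Reading off the reduced rows gives a = 0, b = 0.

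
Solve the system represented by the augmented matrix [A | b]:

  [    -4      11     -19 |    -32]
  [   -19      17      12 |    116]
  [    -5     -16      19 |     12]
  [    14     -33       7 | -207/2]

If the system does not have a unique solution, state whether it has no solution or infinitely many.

Row-reduce:
R1 ← R1 / (-4).
R2 ← R2 + 19·R1.
R3 ← R3 + 5·R1.
R4 ← R4 − 14·R1.
R2 ← R2 / (-141/4).
R1 ← R1 + 11/4·R2.
R3 ← R3 + 119/4·R2.
R4 ← R4 − 11/2·R2.
R3 ← R3 / (-6140/141).
R1 ← R1 + 455/141·R3.
R2 ← R2 + 409/141·R3.
R4 ← R4 + 6140/141·R3.
Row 4 reduces to 0 = 1/2, a contradiction. The system is inconsistent.

no solution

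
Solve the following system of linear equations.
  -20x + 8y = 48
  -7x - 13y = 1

Row-reduce the augmented matrix:
R1 ← R1 / (-20).
R2 ← R2 + 7·R1.
R2 ← R2 / (-79/5).
R1 ← R1 + 2/5·R2.
Reading off the reduced rows gives x = -2, y = 1.

x = -2, y = 1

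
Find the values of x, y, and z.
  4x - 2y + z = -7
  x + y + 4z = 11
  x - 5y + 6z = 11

x = -2, y = 1, z = 3

Row-reduce the augmented matrix:
R1 ← R1 / (4).
R2 ← R2 − 1·R1.
R3 ← R3 − 1·R1.
R2 ← R2 / (3/2).
R1 ← R1 + 1/2·R2.
R3 ← R3 + 9/2·R2.
R3 ← R3 / (17).
R1 ← R1 − 3/2·R3.
R2 ← R2 − 5/2·R3.
Reading off the reduced rows gives x = -2, y = 1, z = 3.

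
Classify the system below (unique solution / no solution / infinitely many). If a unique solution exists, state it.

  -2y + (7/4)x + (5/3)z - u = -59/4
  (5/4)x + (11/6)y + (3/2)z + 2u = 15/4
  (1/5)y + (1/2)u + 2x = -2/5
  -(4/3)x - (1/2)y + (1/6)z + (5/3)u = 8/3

x = -1, y = 3, z = -3, u = 2

Row-reduce the augmented matrix:
R1 ← R1 / (7/4).
R2 ← R2 − 5/4·R1.
R3 ← R3 − 2·R1.
R4 ← R4 + 4/3·R1.
R2 ← R2 / (137/42).
R1 ← R1 + 8/7·R2.
R3 ← R3 − 87/35·R2.
R4 ← R4 + 85/42·R2.
R3 ← R3 / (-4399/2055).
R1 ← R1 − 436/411·R3.
R2 ← R2 − 13/137·R3.
R4 ← R4 − 2008/1233·R3.
R4 ← R4 / (188/83).
R1 ← R1 − 14/83·R4.
R2 ← R2 − 135/166·R4.
R3 ← R3 − 33/166·R4.
Reading off the reduced rows gives x = -1, y = 3, z = -3, u = 2.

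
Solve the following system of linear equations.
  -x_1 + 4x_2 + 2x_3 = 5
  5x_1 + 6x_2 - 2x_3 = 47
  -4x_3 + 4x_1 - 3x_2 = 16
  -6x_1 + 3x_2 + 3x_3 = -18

x_1 = 3, x_2 = 4, x_3 = -4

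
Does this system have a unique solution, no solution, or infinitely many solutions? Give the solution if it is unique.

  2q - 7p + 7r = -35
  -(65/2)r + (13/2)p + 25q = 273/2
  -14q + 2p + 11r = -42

infinitely many solutions

Row-reduce:
R1 ← R1 / (-7).
R2 ← R2 − 13/2·R1.
R3 ← R3 − 2·R1.
R2 ← R2 / (188/7).
R1 ← R1 + 2/7·R2.
R3 ← R3 + 94/7·R2.
Rank is 2 with 3 unknowns, leaving r free.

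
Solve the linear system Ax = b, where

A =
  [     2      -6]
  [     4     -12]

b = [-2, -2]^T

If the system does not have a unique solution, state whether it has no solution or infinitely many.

Row-reduce:
R1 ← R1 / (2).
R2 ← R2 − 4·R1.
Row 2 reduces to 0 = 2, a contradiction. The system is inconsistent.

no solution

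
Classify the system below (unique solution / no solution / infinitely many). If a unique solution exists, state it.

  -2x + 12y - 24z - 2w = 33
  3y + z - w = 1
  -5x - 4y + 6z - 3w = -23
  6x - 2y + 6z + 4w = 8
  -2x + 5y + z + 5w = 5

no solution

Row-reduce:
R1 ← R1 / (-2).
R3 ← R3 + 5·R1.
R4 ← R4 − 6·R1.
R5 ← R5 + 2·R1.
R2 ← R2 / (3).
R1 ← R1 + 6·R2.
R3 ← R3 + 34·R2.
R4 ← R4 − 34·R2.
R5 ← R5 + 7·R2.
R3 ← R3 / (232/3).
R1 ← R1 − 14·R3.
R2 ← R2 − 1/3·R3.
R4 ← R4 + 232/3·R3.
R5 ← R5 − 82/3·R3.
Swap R4 and R5.
R4 ← R4 / (231/29).
R1 ← R1 − 20/29·R4.
R2 ← R2 + 17/58·R4.
R3 ← R3 + 7/58·R4.
Row 5 reduces to 0 = 3/2, a contradiction. The system is inconsistent.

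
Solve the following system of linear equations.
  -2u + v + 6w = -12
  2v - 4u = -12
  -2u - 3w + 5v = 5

Row-reduce the augmented matrix:
R1 ← R1 / (-2).
R2 ← R2 + 4·R1.
R3 ← R3 + 2·R1.
Swap R2 and R3.
R2 ← R2 / (4).
R1 ← R1 + 1/2·R2.
R3 ← R3 / (-12).
R1 ← R1 + 33/8·R3.
R2 ← R2 + 9/4·R3.
Reading off the reduced rows gives u = 4, v = 2, w = -1.

u = 4, v = 2, w = -1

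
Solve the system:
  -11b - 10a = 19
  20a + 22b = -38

Row-reduce:
R1 ← R1 / (-10).
R2 ← R2 − 20·R1.
Rank is 1 with 2 unknowns, leaving b free.

infinitely many solutions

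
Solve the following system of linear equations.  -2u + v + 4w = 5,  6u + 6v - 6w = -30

infinitely many solutions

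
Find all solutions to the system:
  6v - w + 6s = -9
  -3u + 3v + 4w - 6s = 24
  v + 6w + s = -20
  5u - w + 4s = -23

Row-reduce the augmented matrix:
Swap R1 and R2.
R1 ← R1 / (-3).
R4 ← R4 − 5·R1.
R2 ← R2 / (6).
R1 ← R1 + 1·R2.
R3 ← R3 − 1·R2.
R4 ← R4 − 5·R2.
R3 ← R3 / (37/6).
R1 ← R1 + 3/2·R3.
R2 ← R2 + 1/6·R3.
R4 ← R4 − 13/2·R3.
R4 ← R4 / (-11).
R1 ← R1 − 3·R4.
R2 ← R2 − 1·R4.
Reading off the reduced rows gives u = -2, v = 2, w = -3, s = -4.

u = -2, v = 2, w = -3, s = -4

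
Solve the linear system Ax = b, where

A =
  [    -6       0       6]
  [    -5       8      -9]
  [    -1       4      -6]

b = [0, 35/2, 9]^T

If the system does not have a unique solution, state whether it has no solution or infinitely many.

Row-reduce:
R1 ← R1 / (-6).
R2 ← R2 + 5·R1.
R3 ← R3 + 1·R1.
R2 ← R2 / (8).
R3 ← R3 − 4·R2.
Row 3 reduces to 0 = 1/4, a contradiction. The system is inconsistent.

no solution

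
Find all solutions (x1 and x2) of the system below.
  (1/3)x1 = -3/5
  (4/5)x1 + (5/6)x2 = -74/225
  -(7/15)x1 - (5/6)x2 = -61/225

Row-reduce the augmented matrix:
R1 ← R1 / (1/3).
R2 ← R2 − 4/5·R1.
R3 ← R3 + 7/15·R1.
R2 ← R2 / (5/6).
R3 ← R3 + 5/6·R2.
R3 reduces to 0 = 0, so the extra equation is consistent.
Reading off the reduced rows gives x1 = -9/5, x2 = 4/3.

x1 = -9/5, x2 = 4/3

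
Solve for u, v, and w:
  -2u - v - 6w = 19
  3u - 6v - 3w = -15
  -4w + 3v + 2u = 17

Row-reduce the augmented matrix:
R1 ← R1 / (-2).
R2 ← R2 − 3·R1.
R3 ← R3 − 2·R1.
R2 ← R2 / (-15/2).
R1 ← R1 − 1/2·R2.
R3 ← R3 − 2·R2.
R3 ← R3 / (-66/5).
R1 ← R1 − 11/5·R3.
R2 ← R2 − 8/5·R3.
Reading off the reduced rows gives u = -2, v = 3, w = -3.

u = -2, v = 3, w = -3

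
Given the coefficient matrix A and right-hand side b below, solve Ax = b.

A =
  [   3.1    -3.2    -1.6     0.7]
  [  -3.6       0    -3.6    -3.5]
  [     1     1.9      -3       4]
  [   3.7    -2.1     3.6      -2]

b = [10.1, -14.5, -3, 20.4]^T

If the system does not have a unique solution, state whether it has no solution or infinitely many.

Row-reduce the augmented matrix:
R1 ← R1 / (31/10).
R2 ← R2 + 18/5·R1.
R3 ← R3 − 1·R1.
R4 ← R4 − 37/10·R1.
R2 ← R2 / (-576/155).
R1 ← R1 + 32/31·R2.
R3 ← R3 − 909/310·R2.
R4 ← R4 − 533/310·R2.
R3 ← R3 / (-2173/320).
R1 ← R1 − 1·R3.
R2 ← R2 − 47/32·R3.
R4 ← R4 − 191/64·R3.
R4 ← R4 / (-1311049/391140).
R1 ← R1 − 23777/19557·R4.
R2 ← R2 − 42275/39114·R4.
R3 ← R3 + 2117/8692·R4.
Reading off the reduced rows gives x_1 = 4, x_2 = 0, x_3 = 1, x_4 = -1.

x_1 = 4, x_2 = 0, x_3 = 1, x_4 = -1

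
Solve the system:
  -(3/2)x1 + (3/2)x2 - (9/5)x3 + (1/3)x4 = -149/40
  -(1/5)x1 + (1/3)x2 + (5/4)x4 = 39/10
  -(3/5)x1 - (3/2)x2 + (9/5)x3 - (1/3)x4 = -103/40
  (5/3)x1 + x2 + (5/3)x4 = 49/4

x1 = 3, x2 = 9/4, x3 = 2, x4 = 3

Row-reduce the augmented matrix:
R1 ← R1 / (-3/2).
R2 ← R2 + 1/5·R1.
R3 ← R3 + 3/5·R1.
R4 ← R4 − 5/3·R1.
R2 ← R2 / (2/15).
R1 ← R1 + 1·R2.
R3 ← R3 + 21/10·R2.
R4 ← R4 − 8/3·R2.
R3 ← R3 / (63/10).
R1 ← R1 − 3·R3.
R2 ← R2 − 9/5·R3.
R4 ← R4 + 34/5·R3.
R4 ← R4 / (-25/12).
R2 ← R2 − 15/4·R4.
R3 ← R3 − 635/216·R4.
Reading off the reduced rows gives x1 = 3, x2 = 9/4, x3 = 2, x4 = 3.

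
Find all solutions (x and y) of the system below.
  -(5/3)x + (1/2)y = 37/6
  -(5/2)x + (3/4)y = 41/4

no solution

Row-reduce:
R1 ← R1 / (-5/3).
R2 ← R2 + 5/2·R1.
Row 2 reduces to 0 = 1, a contradiction. The system is inconsistent.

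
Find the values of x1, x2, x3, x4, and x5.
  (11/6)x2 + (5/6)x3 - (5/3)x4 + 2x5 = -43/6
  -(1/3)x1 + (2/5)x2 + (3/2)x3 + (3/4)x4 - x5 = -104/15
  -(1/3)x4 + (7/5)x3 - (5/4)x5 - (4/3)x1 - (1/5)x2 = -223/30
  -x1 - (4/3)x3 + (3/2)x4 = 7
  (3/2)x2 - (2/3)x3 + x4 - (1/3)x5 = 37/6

x1 = 1, x2 = 1, x3 = -6, x4 = 0, x5 = -2

Row-reduce the augmented matrix:
Swap R1 and R2.
R1 ← R1 / (-1/3).
R3 ← R3 + 4/3·R1.
R4 ← R4 + 1·R1.
R2 ← R2 / (11/6).
R1 ← R1 + 6/5·R2.
R3 ← R3 + 9/5·R2.
R4 ← R4 + 6/5·R2.
R5 ← R5 − 3/2·R2.
R3 ← R3 / (-208/55).
R1 ← R1 + 87/22·R3.
R2 ← R2 − 5/11·R3.
R4 ← R4 + 349/66·R3.
R5 ← R5 + 89/66·R3.
R4 ← R4 / (4781/936).
R1 ← R1 − 193/104·R4.
R2 ← R2 + 235/156·R4.
R3 ← R3 − 205/156·R4.
R5 ← R5 − 3871/936·R4.
R5 ← R5 / (-1182217/655680).
R1 ← R1 − 159981/764960·R5.
R2 ← R2 − 150627/152992·R5.
R3 ← R3 + 100881/152992·R5.
R4 ← R4 + 170853/382480·R5.
Reading off the reduced rows gives x1 = 1, x2 = 1, x3 = -6, x4 = 0, x5 = -2.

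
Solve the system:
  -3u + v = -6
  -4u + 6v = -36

u = 0, v = -6

From equation 1: v = -6 + 3·u.
Substitute into equation 2 and solve: u = 0.
Then v = -6.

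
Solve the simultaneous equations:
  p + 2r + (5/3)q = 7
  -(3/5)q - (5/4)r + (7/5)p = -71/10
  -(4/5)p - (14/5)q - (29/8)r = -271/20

no solution

Row-reduce:
R2 ← R2 − 7/5·R1.
R3 ← R3 + 4/5·R1.
R2 ← R2 / (-44/15).
R1 ← R1 − 5/3·R2.
R3 ← R3 + 22/15·R2.
Row 3 reduces to 0 = 1/2, a contradiction. The system is inconsistent.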